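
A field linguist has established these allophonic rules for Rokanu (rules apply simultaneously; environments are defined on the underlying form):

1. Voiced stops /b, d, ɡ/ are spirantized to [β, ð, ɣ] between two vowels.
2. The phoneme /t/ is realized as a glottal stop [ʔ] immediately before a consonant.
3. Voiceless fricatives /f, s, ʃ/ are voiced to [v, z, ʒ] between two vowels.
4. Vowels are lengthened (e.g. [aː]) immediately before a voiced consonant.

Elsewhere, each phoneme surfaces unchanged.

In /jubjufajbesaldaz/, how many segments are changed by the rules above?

6

Segments that undergo a rule: /u/ → [uː] (rule 4); /f/ → [v] (rule 3); /a/ → [aː] (rule 4); /s/ → [z] (rule 3); /a/ → [aː] (rule 4); /a/ → [aː] (rule 4).
All other segments surface unchanged.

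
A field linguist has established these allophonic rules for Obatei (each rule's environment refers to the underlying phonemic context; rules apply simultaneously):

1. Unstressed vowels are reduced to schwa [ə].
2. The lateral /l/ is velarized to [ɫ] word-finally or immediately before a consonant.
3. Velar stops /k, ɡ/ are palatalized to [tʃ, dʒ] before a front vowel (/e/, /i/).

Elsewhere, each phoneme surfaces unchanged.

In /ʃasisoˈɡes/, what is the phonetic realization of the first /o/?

[ə]

Rule 1 applies to /o/ (between /s/ and /ɡ/: in an unstressed syllable) → [ə].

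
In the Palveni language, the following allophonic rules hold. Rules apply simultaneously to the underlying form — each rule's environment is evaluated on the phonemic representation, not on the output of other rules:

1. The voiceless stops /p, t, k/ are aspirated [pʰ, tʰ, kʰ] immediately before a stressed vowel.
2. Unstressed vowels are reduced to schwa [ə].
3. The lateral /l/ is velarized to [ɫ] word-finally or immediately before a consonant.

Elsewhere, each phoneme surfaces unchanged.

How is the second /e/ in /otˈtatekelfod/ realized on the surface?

[ə]

/e/ (between /k/ and /l/): in an unstressed syllable, so rule 2 applies → [ə].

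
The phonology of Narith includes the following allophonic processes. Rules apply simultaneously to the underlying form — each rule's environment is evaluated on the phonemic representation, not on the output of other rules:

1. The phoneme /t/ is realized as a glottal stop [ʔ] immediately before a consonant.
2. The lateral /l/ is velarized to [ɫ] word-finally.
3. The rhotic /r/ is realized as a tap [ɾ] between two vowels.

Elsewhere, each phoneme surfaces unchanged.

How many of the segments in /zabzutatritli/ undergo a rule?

Segments that undergo a rule: /t/ → [ʔ] (rule 1); /t/ → [ʔ] (rule 1).
All other segments surface unchanged.

2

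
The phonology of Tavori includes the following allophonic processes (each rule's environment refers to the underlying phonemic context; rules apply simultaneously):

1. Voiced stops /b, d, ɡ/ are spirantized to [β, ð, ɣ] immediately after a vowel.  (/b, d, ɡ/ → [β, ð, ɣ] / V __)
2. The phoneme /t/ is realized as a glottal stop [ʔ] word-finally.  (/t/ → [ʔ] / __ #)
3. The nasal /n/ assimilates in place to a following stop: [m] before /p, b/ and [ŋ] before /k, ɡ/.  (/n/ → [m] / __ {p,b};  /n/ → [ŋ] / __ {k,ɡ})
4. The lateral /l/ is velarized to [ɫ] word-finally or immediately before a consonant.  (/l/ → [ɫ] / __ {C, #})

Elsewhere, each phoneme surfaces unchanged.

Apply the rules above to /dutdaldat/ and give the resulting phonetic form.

[dutdaɫdaʔ]

/d/ (word-initial): rule 1 targets it, but not immediately after a vowel → unchanged [d].
/u/ (between /d/ and /t/): no rule targets it → [u].
/t/ (between /u/ and /d/): rule 2 targets it, but not word-finally → unchanged [t].
/d/ (between /t/ and /a/) fails the environment for rule 1, so it stays [d].
/a/ — not in any rule's target class → [a].
Rule 4 applies to /l/ (between /a/ and /d/: word-finally or immediately before a consonant) → [ɫ].
/d/ (between /l/ and /a/) fails the environment for rule 1, so it stays [d].
/a/ (between /d/ and /t/): no rule targets it → [a].
/t/ (word-final) occurs word-finally → [ʔ] by rule 2.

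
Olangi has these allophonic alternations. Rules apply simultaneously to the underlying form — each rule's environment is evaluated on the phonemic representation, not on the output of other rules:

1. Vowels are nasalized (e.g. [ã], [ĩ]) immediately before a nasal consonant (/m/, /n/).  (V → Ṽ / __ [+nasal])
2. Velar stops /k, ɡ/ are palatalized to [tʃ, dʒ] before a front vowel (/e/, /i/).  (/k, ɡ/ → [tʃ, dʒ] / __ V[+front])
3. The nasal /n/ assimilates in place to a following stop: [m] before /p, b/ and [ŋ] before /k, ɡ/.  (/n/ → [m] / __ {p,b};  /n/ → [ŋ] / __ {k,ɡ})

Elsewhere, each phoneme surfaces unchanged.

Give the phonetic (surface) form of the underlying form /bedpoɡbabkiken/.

/b/ stays [b].
/e/ (between /b/ and /d/) fails the environment for rule 1, so it stays [e].
/d/ (between /e/ and /p/) is unaffected → [d].
/p/ — not in any rule's target class → [p].
/o/ (between /p/ and /ɡ/) fails the environment for rule 1, so it stays [o].
/ɡ/ (between /o/ and /b/) is in the target of rule 2 but the environment (before a front vowel) is not met → [ɡ].
/b/ — not in any rule's target class → [b].
/a/ (between /b/ and /b/) fails the environment for rule 1, so it stays [a].
/b/ — not in any rule's target class → [b].
/k/ — between /b/ and /i/, before a front vowel — surfaces as [tʃ] (rule 2).
/i/ (between /k/ and /k/): rule 1 targets it, but not before a nasal consonant → unchanged [i].
Rule 2 applies to /k/ (between /i/ and /e/: before a front vowel) → [tʃ].
Rule 1 applies to /e/ (between /k/ and /n/: before a nasal consonant) → [ẽ].
/n/ (word-final) fails the environment for rule 3, so it stays [n].

[bedpoɡbabtʃitʃẽn]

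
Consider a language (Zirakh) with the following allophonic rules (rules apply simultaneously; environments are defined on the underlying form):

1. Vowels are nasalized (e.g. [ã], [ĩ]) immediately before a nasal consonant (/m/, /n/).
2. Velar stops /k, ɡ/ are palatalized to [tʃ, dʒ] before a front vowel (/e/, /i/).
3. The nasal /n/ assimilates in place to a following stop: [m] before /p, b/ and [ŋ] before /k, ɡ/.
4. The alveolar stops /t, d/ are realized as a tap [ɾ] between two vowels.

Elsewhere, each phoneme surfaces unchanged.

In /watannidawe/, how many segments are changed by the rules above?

Segments that undergo a rule: /t/ → [ɾ] (rule 4); /a/ → [ã] (rule 1); /d/ → [ɾ] (rule 4).
All other segments surface unchanged.

3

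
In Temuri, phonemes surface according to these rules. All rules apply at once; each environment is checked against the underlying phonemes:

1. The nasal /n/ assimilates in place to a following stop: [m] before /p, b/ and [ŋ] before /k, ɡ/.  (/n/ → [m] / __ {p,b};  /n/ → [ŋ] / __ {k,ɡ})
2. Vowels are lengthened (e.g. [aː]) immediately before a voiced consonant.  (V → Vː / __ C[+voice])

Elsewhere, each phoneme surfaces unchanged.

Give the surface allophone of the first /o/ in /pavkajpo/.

/o/ (word-final) is in the target of rule 2 but the environment (before a voiced consonant) is not met → [o].

[o]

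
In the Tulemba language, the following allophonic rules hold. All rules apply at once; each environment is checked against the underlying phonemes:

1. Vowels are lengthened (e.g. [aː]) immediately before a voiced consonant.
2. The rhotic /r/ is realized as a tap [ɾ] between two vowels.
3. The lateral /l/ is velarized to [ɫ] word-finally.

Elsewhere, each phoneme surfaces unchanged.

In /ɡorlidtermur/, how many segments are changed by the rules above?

Segments that undergo a rule: /o/ → [oː] (rule 1); /i/ → [iː] (rule 1); /e/ → [eː] (rule 1); /u/ → [uː] (rule 1).
All other segments surface unchanged.

4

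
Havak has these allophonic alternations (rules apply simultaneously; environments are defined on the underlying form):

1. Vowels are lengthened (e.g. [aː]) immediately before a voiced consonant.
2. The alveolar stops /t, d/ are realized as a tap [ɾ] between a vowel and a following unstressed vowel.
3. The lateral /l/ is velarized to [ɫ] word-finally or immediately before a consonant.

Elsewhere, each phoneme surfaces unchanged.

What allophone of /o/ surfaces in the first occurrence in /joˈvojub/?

/o/ meets the environment for rule 1 (before a voiced consonant) → [oː].

[oː]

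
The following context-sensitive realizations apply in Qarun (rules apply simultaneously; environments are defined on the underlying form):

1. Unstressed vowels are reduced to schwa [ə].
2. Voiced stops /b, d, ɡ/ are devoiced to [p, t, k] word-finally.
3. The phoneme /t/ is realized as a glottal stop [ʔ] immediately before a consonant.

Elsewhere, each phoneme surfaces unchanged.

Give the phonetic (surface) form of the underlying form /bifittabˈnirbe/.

[bəfəʔtəbˈnirbə]

/b/ — word-initial; rule 2 does not apply here → [b].
/i/ (between /b/ and /f/) occurs in an unstressed syllable → [ə] by rule 1.
/f/ (between /i/ and /i/) is unaffected → [f].
Rule 1 applies to /i/ (between /f/ and /t/: in an unstressed syllable) → [ə].
/t/ (between /i/ and /t/): immediately before a consonant, so rule 3 applies → [ʔ].
/t/ — between /t/ and /a/; rule 3 does not apply here → [t].
/a/ — between /t/ and /b/, in an unstressed syllable — surfaces as [ə] (rule 1).
/b/ (between /a/ and /n/): rule 2 targets it, but not word-finally → unchanged [b].
/n/ — not in any rule's target class → [n].
/i/ — between /n/ and /r/; rule 1 does not apply here → [i].
/r/ stays [r].
/b/ — between /r/ and /e/; rule 2 does not apply here → [b].
Rule 1 applies to /e/ (word-final: in an unstressed syllable) → [ə].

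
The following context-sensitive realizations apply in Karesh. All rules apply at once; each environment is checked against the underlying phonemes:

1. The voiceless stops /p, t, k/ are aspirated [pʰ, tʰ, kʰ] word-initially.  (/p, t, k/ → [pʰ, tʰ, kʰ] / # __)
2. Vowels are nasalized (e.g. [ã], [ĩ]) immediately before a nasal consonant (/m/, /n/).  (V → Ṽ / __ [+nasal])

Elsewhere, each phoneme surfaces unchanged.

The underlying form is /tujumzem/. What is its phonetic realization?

/t/ — word-initial, word-initially — surfaces as [tʰ] (rule 1).
/u/ (between /t/ and /j/) fails the environment for rule 2, so it stays [u].
/j/ — not in any rule's target class → [j].
/u/ (between /j/ and /m/): before a nasal consonant, so rule 2 applies → [ũ].
/m/ (between /u/ and /z/): no rule targets it → [m].
/z/ — not in any rule's target class → [z].
/e/ meets the environment for rule 2 (before a nasal consonant) → [ẽ].
/m/ (word-final) is unaffected → [m].

[tʰujũmzẽm]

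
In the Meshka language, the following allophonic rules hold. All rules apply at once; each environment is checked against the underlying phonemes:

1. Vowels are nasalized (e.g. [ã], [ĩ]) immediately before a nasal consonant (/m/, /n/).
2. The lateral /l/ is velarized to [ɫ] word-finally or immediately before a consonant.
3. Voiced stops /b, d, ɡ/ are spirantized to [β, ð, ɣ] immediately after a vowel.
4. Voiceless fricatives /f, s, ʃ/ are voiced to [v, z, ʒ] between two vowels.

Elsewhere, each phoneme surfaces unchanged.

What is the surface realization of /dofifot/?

[dovivot]

/d/ — word-initial; rule 3 does not apply here → [d].
/o/ (between /d/ and /f/) fails the environment for rule 1, so it stays [o].
/f/ (between /o/ and /i/) occurs between two vowels → [v] by rule 4.
/i/ (between /f/ and /f/) is in the target of rule 1 but the environment (before a nasal consonant) is not met → [i].
/f/ (between /i/ and /o/): between two vowels, so rule 4 applies → [v].
/o/ — between /f/ and /t/; rule 1 does not apply here → [o].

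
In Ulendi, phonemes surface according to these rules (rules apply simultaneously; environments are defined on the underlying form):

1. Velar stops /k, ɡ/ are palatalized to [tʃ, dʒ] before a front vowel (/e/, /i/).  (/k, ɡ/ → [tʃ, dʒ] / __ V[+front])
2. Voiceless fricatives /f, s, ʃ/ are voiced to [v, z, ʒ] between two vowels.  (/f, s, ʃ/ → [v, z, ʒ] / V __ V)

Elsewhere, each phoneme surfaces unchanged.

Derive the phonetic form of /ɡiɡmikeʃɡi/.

/ɡ/ — word-initial, before a front vowel — surfaces as [dʒ] (rule 1).
/i/ stays [i].
/ɡ/ (between /i/ and /m/) is in the target of rule 1 but the environment (before a front vowel) is not met → [ɡ].
/m/ stays [m].
/i/ (between /m/ and /k/): no rule targets it → [i].
/k/ (between /i/ and /e/) occurs before a front vowel → [tʃ] by rule 1.
/e/ (between /k/ and /ʃ/) is unaffected → [e].
/ʃ/ (between /e/ and /ɡ/) is in the target of rule 2 but the environment (between two vowels) is not met → [ʃ].
/ɡ/ (between /ʃ/ and /i/) occurs before a front vowel → [dʒ] by rule 1.
/i/ (word-final): no rule targets it → [i].

[dʒiɡmitʃeʃdʒi]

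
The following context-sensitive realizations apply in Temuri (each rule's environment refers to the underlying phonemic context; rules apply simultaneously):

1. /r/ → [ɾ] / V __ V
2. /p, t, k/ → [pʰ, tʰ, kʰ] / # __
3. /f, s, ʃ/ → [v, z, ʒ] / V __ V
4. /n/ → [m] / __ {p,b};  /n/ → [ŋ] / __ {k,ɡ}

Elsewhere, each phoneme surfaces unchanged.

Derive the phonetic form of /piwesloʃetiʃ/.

/p/ meets the environment for rule 2 (word-initially) → [pʰ].
/i/ (between /p/ and /w/) is unaffected → [i].
/w/ — not in any rule's target class → [w].
/e/ (between /w/ and /s/): no rule targets it → [e].
/s/ (between /e/ and /l/) fails the environment for rule 3, so it stays [s].
/l/ stays [l].
/o/ stays [o].
Rule 3 applies to /ʃ/ (between /o/ and /e/: between two vowels) → [ʒ].
/e/ — not in any rule's target class → [e].
/t/ — between /e/ and /i/; rule 2 does not apply here → [t].
/i/ stays [i].
/ʃ/ (word-final) is in the target of rule 3 but the environment (between two vowels) is not met → [ʃ].

[pʰiwesloʒetiʃ]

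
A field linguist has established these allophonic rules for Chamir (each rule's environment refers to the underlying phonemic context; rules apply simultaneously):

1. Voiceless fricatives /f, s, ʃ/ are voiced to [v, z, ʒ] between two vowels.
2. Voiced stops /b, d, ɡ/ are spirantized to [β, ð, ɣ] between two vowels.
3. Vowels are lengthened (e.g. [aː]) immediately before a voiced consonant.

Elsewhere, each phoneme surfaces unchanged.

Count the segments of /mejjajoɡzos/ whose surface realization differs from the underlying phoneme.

Segments that undergo a rule: /e/ → [eː] (rule 3); /a/ → [aː] (rule 3); /o/ → [oː] (rule 3).
All other segments surface unchanged.

3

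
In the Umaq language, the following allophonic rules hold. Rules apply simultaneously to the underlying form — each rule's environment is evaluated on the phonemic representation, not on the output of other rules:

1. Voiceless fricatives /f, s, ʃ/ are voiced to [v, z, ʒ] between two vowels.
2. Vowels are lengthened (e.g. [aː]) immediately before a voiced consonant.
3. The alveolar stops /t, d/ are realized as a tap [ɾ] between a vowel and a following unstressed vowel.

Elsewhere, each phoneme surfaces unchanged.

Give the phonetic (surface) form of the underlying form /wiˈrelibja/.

/w/ — not in any rule's target class → [w].
/i/ (between /w/ and /r/): before a voiced consonant, so rule 2 applies → [iː].
/r/ — not in any rule's target class → [r].
/e/ — between /r/ and /l/, before a voiced consonant — surfaces as [eː] (rule 2).
/l/ stays [l].
/i/ (between /l/ and /b/) occurs before a voiced consonant → [iː] by rule 2.
/b/ (between /i/ and /j/) is unaffected → [b].
/j/ (between /b/ and /a/): no rule targets it → [j].
/a/ (word-final): rule 2 targets it, but not before a voiced consonant → unchanged [a].

[wiːˈreːliːbja]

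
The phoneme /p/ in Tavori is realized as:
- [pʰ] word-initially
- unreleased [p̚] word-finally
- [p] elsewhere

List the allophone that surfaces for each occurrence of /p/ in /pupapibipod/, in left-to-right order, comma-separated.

[pʰ], [p], [p], [p]

Occurrence 1 (position 1): word-initially → [pʰ].
Occurrence 2 (position 3): no conditioning environment matches → elsewhere allophone [p].
Occurrence 3 (position 5): no conditioning environment matches → elsewhere allophone [p].
Occurrence 4 (position 9): no conditioning environment matches → elsewhere allophone [p].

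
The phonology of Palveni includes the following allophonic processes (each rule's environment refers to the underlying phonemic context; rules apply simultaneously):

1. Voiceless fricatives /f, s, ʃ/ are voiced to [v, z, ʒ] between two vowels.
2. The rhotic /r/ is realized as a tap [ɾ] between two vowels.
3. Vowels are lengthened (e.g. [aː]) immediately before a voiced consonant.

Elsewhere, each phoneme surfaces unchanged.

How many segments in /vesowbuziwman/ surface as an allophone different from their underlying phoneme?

5

Segments that undergo a rule: /s/ → [z] (rule 1); /o/ → [oː] (rule 3); /u/ → [uː] (rule 3); /i/ → [iː] (rule 3); /a/ → [aː] (rule 3).
All other segments surface unchanged.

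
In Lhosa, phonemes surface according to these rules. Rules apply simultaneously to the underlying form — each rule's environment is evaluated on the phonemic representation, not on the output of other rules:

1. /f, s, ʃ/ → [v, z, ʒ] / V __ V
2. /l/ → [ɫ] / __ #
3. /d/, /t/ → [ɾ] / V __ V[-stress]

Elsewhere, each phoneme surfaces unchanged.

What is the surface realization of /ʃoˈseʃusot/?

[ʃoˈzeʒuzot]

/ʃ/ (word-initial) is in the target of rule 1 but the environment (between two vowels) is not met → [ʃ].
/o/ stays [o].
/s/ (between /o/ and /e/): between two vowels, so rule 1 applies → [z].
/e/ (between /s/ and /ʃ/): no rule targets it → [e].
/ʃ/ meets the environment for rule 1 (between two vowels) → [ʒ].
/u/ (between /ʃ/ and /s/): no rule targets it → [u].
Rule 1 applies to /s/ (between /u/ and /o/: between two vowels) → [z].
/o/ (between /s/ and /t/): no rule targets it → [o].
/t/ (word-final) is in the target of rule 3 but the environment (between a vowel and a following unstressed vowel) is not met → [t].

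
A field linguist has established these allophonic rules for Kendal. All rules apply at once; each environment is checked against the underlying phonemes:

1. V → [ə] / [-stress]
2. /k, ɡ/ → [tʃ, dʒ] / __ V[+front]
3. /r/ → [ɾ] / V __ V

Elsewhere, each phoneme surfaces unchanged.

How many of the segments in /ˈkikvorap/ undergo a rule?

Segments that undergo a rule: /k/ → [tʃ] (rule 2); /o/ → [ə] (rule 1); /r/ → [ɾ] (rule 3); /a/ → [ə] (rule 1).
All other segments surface unchanged.

4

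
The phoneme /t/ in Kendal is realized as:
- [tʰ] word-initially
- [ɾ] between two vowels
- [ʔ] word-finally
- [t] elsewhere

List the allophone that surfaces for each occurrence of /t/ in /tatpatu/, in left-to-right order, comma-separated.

[tʰ], [t], [ɾ]

Occurrence 1 (position 1): word-initially → [tʰ].
Occurrence 2 (position 3): no conditioning environment matches → elsewhere allophone [t].
Occurrence 3 (position 6): between two vowels → [ɾ].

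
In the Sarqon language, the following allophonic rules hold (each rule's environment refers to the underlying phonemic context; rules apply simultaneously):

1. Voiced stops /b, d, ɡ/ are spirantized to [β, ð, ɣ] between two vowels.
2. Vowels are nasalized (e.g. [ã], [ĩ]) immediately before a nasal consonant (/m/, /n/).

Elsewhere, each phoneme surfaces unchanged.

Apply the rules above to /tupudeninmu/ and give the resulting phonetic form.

/u/ (between /t/ and /p/): rule 2 targets it, but not before a nasal consonant → unchanged [u].
/u/ — between /p/ and /d/; rule 2 does not apply here → [u].
/d/ — between /u/ and /e/, between two vowels — surfaces as [ð] (rule 1).
/e/ meets the environment for rule 2 (before a nasal consonant) → [ẽ].
/i/ meets the environment for rule 2 (before a nasal consonant) → [ĩ].
/u/ (word-final): rule 2 targets it, but not before a nasal consonant → unchanged [u].

[tupuðẽnĩnmu]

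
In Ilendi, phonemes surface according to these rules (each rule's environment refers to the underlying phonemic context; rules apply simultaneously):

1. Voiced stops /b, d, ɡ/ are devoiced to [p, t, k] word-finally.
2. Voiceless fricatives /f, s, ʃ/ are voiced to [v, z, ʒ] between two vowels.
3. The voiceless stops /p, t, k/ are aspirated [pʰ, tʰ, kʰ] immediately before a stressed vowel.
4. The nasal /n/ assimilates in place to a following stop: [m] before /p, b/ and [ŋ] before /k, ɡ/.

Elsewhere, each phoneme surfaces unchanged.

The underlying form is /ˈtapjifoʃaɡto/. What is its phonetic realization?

[ˈtʰapjivoʒaɡto]

Rule 3 applies to /t/ (word-initial: immediately before a stressed vowel) → [tʰ].
/p/ — between /a/ and /j/; rule 3 does not apply here → [p].
/f/ (between /i/ and /o/): between two vowels, so rule 2 applies → [v].
/ʃ/ meets the environment for rule 2 (between two vowels) → [ʒ].
/ɡ/ — between /a/ and /t/; rule 1 does not apply here → [ɡ].
/t/ (between /ɡ/ and /o/) is in the target of rule 3 but the environment (immediately before a stressed vowel) is not met → [t].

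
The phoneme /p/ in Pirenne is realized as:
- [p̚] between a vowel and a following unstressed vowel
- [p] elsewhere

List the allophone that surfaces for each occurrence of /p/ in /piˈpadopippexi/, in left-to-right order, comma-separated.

[p], [p], [p̚], [p], [p]

Occurrence 1 (position 1): no conditioning environment matches → elsewhere allophone [p].
Occurrence 2 (position 3): no conditioning environment matches → elsewhere allophone [p].
Occurrence 3 (position 7): between a vowel and a following unstressed vowel → [p̚].
Occurrence 4 (position 9): no conditioning environment matches → elsewhere allophone [p].
Occurrence 5 (position 10): no conditioning environment matches → elsewhere allophone [p].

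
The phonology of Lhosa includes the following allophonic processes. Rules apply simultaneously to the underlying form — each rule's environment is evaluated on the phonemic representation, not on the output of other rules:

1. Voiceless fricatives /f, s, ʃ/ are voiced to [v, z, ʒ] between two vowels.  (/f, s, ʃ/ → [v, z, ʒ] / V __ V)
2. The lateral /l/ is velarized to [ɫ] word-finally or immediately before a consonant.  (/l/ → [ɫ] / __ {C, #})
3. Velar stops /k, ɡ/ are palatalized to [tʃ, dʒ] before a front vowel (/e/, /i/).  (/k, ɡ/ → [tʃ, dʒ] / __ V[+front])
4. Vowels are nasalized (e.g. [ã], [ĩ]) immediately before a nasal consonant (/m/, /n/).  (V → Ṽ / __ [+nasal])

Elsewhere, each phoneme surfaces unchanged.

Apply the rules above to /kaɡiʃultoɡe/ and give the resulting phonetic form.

[kadʒiʒuɫtodʒe]

/k/ — word-initial; rule 3 does not apply here → [k].
/a/ (between /k/ and /ɡ/): rule 4 targets it, but not before a nasal consonant → unchanged [a].
Rule 3 applies to /ɡ/ (between /a/ and /i/: before a front vowel) → [dʒ].
/i/ (between /ɡ/ and /ʃ/) fails the environment for rule 4, so it stays [i].
/ʃ/ — between /i/ and /u/, between two vowels — surfaces as [ʒ] (rule 1).
/u/ (between /ʃ/ and /l/) is in the target of rule 4 but the environment (before a nasal consonant) is not met → [u].
Rule 2 applies to /l/ (between /u/ and /t/: word-finally or immediately before a consonant) → [ɫ].
/t/ (between /l/ and /o/) is unaffected → [t].
/o/ — between /t/ and /ɡ/; rule 4 does not apply here → [o].
/ɡ/ (between /o/ and /e/): before a front vowel, so rule 3 applies → [dʒ].
/e/ (word-final) is in the target of rule 4 but the environment (before a nasal consonant) is not met → [e].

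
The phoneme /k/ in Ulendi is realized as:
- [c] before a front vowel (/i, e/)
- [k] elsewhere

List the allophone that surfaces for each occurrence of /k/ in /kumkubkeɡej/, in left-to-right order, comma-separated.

[k], [k], [c]

Occurrence 1 (position 1): no conditioning environment matches → elsewhere allophone [k].
Occurrence 2 (position 4): no conditioning environment matches → elsewhere allophone [k].
Occurrence 3 (position 7): before a front vowel → [c].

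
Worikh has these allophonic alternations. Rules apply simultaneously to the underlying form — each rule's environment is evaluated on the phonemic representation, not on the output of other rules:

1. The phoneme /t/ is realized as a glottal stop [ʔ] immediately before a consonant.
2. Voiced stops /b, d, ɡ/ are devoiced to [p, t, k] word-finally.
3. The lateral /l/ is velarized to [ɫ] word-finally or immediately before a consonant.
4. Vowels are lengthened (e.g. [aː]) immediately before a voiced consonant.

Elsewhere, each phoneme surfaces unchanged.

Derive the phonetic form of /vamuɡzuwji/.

[vaːmuːɡzuːwji]

/a/ (between /v/ and /m/) occurs before a voiced consonant → [aː] by rule 4.
Rule 4 applies to /u/ (between /m/ and /ɡ/: before a voiced consonant) → [uː].
/ɡ/ (between /u/ and /z/) fails the environment for rule 2, so it stays [ɡ].
/u/ (between /z/ and /w/): before a voiced consonant, so rule 4 applies → [uː].
/i/ (word-final): rule 4 targets it, but not before a voiced consonant → unchanged [i].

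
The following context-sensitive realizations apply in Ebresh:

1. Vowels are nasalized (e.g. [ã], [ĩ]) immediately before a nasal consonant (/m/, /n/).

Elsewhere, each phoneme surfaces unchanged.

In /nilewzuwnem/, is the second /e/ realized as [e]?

/e/ (between /n/ and /m/) occurs before a nasal consonant → [ẽ] by rule 1.
The actual realization is [ẽ], not [e].

No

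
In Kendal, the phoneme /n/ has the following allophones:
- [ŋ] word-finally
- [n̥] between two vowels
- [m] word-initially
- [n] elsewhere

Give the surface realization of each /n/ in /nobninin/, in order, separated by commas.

Occurrence 1 (position 1): word-initially → [m].
Occurrence 2 (position 4): no conditioning environment matches → elsewhere allophone [n].
Occurrence 3 (position 6): between two vowels → [n̥].
Occurrence 4 (position 8): word-finally → [ŋ].

[m], [n], [n̥], [ŋ]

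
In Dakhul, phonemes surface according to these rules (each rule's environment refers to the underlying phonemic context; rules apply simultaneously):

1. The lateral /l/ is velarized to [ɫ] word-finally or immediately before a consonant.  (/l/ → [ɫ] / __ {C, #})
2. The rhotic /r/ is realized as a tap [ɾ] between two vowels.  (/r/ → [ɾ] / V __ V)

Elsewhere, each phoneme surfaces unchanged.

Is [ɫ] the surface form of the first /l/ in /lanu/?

/l/ (word-initial) fails the environment for rule 1, so it stays [l].
The actual realization is [l], not [ɫ].

No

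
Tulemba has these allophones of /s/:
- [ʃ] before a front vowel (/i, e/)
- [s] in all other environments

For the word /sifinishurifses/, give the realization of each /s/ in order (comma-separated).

[ʃ], [s], [ʃ], [s]

Occurrence 1 (position 1): before a front vowel (/i, e/) → [ʃ].
Occurrence 2 (position 7): no conditioning environment matches → elsewhere allophone [s].
Occurrence 3 (position 13): before a front vowel (/i, e/) → [ʃ].
Occurrence 4 (position 15): no conditioning environment matches → elsewhere allophone [s].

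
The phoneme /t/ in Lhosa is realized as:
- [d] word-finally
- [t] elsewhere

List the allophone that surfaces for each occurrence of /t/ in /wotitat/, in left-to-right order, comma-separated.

[t], [t], [d]

Occurrence 1 (position 3): no conditioning environment matches → elsewhere allophone [t].
Occurrence 2 (position 5): no conditioning environment matches → elsewhere allophone [t].
Occurrence 3 (position 7): word-finally → [d].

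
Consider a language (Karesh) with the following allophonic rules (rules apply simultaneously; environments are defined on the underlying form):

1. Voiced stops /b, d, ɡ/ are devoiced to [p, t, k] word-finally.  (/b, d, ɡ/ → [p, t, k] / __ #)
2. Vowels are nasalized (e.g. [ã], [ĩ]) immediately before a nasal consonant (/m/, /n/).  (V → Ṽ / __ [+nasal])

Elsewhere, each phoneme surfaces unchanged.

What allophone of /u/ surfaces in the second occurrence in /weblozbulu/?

[u]

/u/ (word-final): rule 2 targets it, but not before a nasal consonant → unchanged [u].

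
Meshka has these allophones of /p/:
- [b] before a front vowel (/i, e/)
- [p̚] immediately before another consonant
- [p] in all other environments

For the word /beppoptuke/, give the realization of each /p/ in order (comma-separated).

Occurrence 1 (position 3): immediately before another consonant → [p̚].
Occurrence 2 (position 4): no conditioning environment matches → elsewhere allophone [p].
Occurrence 3 (position 6): immediately before another consonant → [p̚].

[p̚], [p], [p̚]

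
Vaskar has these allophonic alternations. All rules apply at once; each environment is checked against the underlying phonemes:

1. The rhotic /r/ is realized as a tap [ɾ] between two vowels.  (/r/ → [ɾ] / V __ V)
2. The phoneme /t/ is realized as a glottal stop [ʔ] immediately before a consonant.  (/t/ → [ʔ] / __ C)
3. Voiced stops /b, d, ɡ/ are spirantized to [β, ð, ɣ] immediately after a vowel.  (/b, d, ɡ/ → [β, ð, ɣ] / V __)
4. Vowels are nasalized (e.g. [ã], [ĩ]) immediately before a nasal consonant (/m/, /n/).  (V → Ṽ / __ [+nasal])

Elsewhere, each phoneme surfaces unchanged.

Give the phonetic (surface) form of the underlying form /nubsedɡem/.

[nuβseðɡẽm]

/n/ (word-initial): no rule targets it → [n].
/u/ (between /n/ and /b/): rule 4 targets it, but not before a nasal consonant → unchanged [u].
/b/ meets the environment for rule 3 (immediately after a vowel) → [β].
/s/ (between /b/ and /e/): no rule targets it → [s].
/e/ (between /s/ and /d/) fails the environment for rule 4, so it stays [e].
/d/ (between /e/ and /ɡ/): immediately after a vowel, so rule 3 applies → [ð].
/ɡ/ (between /d/ and /e/): rule 3 targets it, but not immediately after a vowel → unchanged [ɡ].
/e/ (between /ɡ/ and /m/): before a nasal consonant, so rule 4 applies → [ẽ].
/m/ (word-final) is unaffected → [m].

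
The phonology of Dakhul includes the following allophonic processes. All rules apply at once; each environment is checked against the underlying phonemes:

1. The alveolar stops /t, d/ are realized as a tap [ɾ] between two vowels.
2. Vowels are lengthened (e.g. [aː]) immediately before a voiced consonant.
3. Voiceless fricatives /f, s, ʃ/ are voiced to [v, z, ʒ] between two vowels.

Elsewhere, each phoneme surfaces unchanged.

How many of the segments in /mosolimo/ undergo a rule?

3

Segments that undergo a rule: /s/ → [z] (rule 3); /o/ → [oː] (rule 2); /i/ → [iː] (rule 2).
All other segments surface unchanged.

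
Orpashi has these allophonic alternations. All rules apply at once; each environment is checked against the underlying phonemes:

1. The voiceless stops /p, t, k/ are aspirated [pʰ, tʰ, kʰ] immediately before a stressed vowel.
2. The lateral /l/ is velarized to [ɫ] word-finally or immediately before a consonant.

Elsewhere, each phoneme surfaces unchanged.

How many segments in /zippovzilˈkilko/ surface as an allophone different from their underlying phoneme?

3

Segments that undergo a rule: /l/ → [ɫ] (rule 2); /k/ → [kʰ] (rule 1); /l/ → [ɫ] (rule 2).
All other segments surface unchanged.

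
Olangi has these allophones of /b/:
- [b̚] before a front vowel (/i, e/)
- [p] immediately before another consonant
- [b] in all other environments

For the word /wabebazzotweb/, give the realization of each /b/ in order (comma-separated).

[b̚], [b], [b]

Occurrence 1 (position 3): before a front vowel (/i, e/) → [b̚].
Occurrence 2 (position 5): no conditioning environment matches → elsewhere allophone [b].
Occurrence 3 (position 13): no conditioning environment matches → elsewhere allophone [b].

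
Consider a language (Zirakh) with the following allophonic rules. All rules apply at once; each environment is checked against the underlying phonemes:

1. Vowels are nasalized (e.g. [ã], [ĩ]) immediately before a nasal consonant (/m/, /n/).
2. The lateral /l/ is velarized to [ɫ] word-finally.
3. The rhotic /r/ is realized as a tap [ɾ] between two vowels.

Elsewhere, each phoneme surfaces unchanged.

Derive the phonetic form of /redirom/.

/r/ (word-initial) fails the environment for rule 3, so it stays [r].
/e/ — between /r/ and /d/; rule 1 does not apply here → [e].
/i/ — between /d/ and /r/; rule 1 does not apply here → [i].
/r/ (between /i/ and /o/) occurs between two vowels → [ɾ] by rule 3.
/o/ (between /r/ and /m/): before a nasal consonant, so rule 1 applies → [õ].

[rediɾõm]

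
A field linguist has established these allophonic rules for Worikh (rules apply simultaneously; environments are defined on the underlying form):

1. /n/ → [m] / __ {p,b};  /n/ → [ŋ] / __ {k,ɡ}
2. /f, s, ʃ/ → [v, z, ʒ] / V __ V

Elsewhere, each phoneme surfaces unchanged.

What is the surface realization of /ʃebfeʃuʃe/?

/ʃ/ (word-initial) is in the target of rule 2 but the environment (between two vowels) is not met → [ʃ].
/e/ (between /ʃ/ and /b/): no rule targets it → [e].
/b/ (between /e/ and /f/) is unaffected → [b].
/f/ (between /b/ and /e/): rule 2 targets it, but not between two vowels → unchanged [f].
/e/ — not in any rule's target class → [e].
/ʃ/ meets the environment for rule 2 (between two vowels) → [ʒ].
/u/ (between /ʃ/ and /ʃ/): no rule targets it → [u].
/ʃ/ meets the environment for rule 2 (between two vowels) → [ʒ].
/e/ (word-final) is unaffected → [e].

[ʃebfeʒuʒe]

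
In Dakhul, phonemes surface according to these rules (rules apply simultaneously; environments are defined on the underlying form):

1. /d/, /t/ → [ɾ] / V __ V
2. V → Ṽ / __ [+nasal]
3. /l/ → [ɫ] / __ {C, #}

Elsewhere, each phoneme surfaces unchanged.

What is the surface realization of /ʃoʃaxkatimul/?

[ʃoʃaxkaɾĩmuɫ]

/o/ (between /ʃ/ and /ʃ/): rule 2 targets it, but not before a nasal consonant → unchanged [o].
/a/ (between /ʃ/ and /x/): rule 2 targets it, but not before a nasal consonant → unchanged [a].
/a/ (between /k/ and /t/): rule 2 targets it, but not before a nasal consonant → unchanged [a].
/t/ (between /a/ and /i/): between two vowels, so rule 1 applies → [ɾ].
/i/ (between /t/ and /m/): before a nasal consonant, so rule 2 applies → [ĩ].
/u/ — between /m/ and /l/; rule 2 does not apply here → [u].
/l/ (word-final): word-finally or immediately before a consonant, so rule 3 applies → [ɫ].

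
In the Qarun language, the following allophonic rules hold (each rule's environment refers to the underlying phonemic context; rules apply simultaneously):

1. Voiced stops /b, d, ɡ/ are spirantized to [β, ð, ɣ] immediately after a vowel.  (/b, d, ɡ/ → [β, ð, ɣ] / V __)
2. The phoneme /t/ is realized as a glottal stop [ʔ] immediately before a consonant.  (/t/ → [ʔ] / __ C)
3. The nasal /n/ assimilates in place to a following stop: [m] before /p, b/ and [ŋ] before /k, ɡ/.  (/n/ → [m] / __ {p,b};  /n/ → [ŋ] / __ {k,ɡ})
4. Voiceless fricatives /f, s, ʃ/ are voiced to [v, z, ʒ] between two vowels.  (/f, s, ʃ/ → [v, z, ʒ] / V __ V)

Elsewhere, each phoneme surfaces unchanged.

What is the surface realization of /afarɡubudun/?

[avarɡuβuðun]

/a/ — not in any rule's target class → [a].
Rule 4 applies to /f/ (between /a/ and /a/: between two vowels) → [v].
/a/ (between /f/ and /r/) is unaffected → [a].
/r/ — not in any rule's target class → [r].
/ɡ/ (between /r/ and /u/) fails the environment for rule 1, so it stays [ɡ].
/u/ (between /ɡ/ and /b/) is unaffected → [u].
/b/ — between /u/ and /u/, immediately after a vowel — surfaces as [β] (rule 1).
/u/ stays [u].
/d/ meets the environment for rule 1 (immediately after a vowel) → [ð].
/u/ (between /d/ and /n/): no rule targets it → [u].
/n/ — word-final; rule 3 does not apply here → [n].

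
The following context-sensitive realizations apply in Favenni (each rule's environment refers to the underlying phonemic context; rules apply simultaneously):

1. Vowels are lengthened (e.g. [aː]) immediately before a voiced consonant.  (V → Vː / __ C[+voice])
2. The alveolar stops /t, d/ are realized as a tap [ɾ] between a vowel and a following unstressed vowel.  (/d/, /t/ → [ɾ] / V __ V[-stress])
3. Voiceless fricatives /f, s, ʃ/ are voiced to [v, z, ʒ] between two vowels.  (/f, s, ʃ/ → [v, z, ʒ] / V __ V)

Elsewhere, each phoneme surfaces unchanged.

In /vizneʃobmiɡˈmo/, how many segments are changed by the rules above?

4

Segments that undergo a rule: /i/ → [iː] (rule 1); /ʃ/ → [ʒ] (rule 3); /o/ → [oː] (rule 1); /i/ → [iː] (rule 1).
All other segments surface unchanged.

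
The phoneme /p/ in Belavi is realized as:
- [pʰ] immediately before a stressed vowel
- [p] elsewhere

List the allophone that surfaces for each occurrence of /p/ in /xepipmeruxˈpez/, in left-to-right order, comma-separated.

Occurrence 1 (position 3): no conditioning environment matches → elsewhere allophone [p].
Occurrence 2 (position 5): no conditioning environment matches → elsewhere allophone [p].
Occurrence 3 (position 11): immediately before a stressed vowel → [pʰ].

[p], [p], [pʰ]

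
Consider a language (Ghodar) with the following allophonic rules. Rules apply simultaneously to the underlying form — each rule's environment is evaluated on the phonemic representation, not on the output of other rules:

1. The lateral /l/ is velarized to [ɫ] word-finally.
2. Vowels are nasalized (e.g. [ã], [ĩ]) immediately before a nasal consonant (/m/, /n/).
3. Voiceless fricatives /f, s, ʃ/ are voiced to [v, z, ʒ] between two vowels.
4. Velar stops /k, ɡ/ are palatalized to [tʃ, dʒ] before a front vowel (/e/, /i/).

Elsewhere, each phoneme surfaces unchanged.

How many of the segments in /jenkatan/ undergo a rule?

Segments that undergo a rule: /e/ → [ẽ] (rule 2); /a/ → [ã] (rule 2).
All other segments surface unchanged.

2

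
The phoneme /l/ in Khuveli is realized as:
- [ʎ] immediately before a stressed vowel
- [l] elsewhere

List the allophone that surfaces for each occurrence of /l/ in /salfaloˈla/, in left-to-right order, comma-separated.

[l], [l], [ʎ]

Occurrence 1 (position 3): no conditioning environment matches → elsewhere allophone [l].
Occurrence 2 (position 6): no conditioning environment matches → elsewhere allophone [l].
Occurrence 3 (position 8): immediately before a stressed vowel → [ʎ].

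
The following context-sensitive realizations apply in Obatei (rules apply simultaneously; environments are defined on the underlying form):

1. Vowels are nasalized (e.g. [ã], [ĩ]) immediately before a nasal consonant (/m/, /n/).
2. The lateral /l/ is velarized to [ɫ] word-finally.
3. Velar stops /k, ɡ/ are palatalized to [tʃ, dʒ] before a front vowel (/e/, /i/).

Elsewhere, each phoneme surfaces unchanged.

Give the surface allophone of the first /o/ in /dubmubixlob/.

[o]

/o/ (between /l/ and /b/): rule 1 targets it, but not before a nasal consonant → unchanged [o].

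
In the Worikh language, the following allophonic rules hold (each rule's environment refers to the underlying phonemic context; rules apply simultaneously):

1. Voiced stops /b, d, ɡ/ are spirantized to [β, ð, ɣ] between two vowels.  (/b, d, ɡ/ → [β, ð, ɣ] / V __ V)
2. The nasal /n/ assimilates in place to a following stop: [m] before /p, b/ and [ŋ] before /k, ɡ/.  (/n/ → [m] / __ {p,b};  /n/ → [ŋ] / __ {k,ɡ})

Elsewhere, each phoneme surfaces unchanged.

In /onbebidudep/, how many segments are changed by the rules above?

Segments that undergo a rule: /n/ → [m] (rule 2); /b/ → [β] (rule 1); /d/ → [ð] (rule 1); /d/ → [ð] (rule 1).
All other segments surface unchanged.

4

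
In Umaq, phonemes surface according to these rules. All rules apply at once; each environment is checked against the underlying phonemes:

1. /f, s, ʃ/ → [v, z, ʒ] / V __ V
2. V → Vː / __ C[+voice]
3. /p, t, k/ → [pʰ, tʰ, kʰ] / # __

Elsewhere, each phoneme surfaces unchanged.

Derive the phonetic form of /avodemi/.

[aːvoːdeːmi]

/a/ (word-initial): before a voiced consonant, so rule 2 applies → [aː].
/v/ (between /a/ and /o/): no rule targets it → [v].
/o/ (between /v/ and /d/): before a voiced consonant, so rule 2 applies → [oː].
/d/ (between /o/ and /e/) is unaffected → [d].
Rule 2 applies to /e/ (between /d/ and /m/: before a voiced consonant) → [eː].
/m/ (between /e/ and /i/): no rule targets it → [m].
/i/ (word-final) is in the target of rule 2 but the environment (before a voiced consonant) is not met → [i].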